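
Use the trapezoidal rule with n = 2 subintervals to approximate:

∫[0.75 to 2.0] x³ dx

f(x) = x³
a = 0.75, b = 2.0, n = 2
h = (b - a)/n = 0.625000

Trapezoidal rule: (h/2)[f(x₀) + 2f(x₁) + 2f(x₂) + ... + f(xₙ)]

x_0 = 0.7500, f(x_0) = 0.421875, coefficient = 1
x_1 = 1.3750, f(x_1) = 2.599609, coefficient = 2
x_2 = 2.0000, f(x_2) = 8.000000, coefficient = 1

I ≈ (0.625000/2) × 13.621094 = 4.256592
Exact value: 3.920898
Error: 0.335693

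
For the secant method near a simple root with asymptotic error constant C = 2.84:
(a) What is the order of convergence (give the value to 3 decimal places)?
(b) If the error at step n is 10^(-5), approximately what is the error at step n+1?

(a) Secant method has superlinear convergence with order φ = (1+√5)/2 ≈ 1.618.
    This means |e_{n+1}| ≈ C|e_n|^1.618.

(b) With |e_n| = 10^(-5) and C = 2.84:
    |e_{n+1}| ≈ 2.84 × (10^(-5))^1.618 = 2.84 × 10^(-8.09)

(a) ≈ 1.618 (golden ratio); (b) |e_{n+1}| ≈ 2.308e-08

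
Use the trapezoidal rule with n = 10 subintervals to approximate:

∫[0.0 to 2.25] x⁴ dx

f(x) = x⁴
a = 0.0, b = 2.25, n = 10
h = (b - a)/n = 0.225000

Trapezoidal rule: (h/2)[f(x₀) + 2f(x₁) + 2f(x₂) + ... + f(xₙ)]

x_0 = 0.0000, f(x_0) = 0.000000, coefficient = 1
x_1 = 0.2250, f(x_1) = 0.002563, coefficient = 2
x_2 = 0.4500, f(x_2) = 0.041006, coefficient = 2
x_3 = 0.6750, f(x_3) = 0.207594, coefficient = 2
x_4 = 0.9000, f(x_4) = 0.656100, coefficient = 2
x_5 = 1.1250, f(x_5) = 1.601807, coefficient = 2
x_6 = 1.3500, f(x_6) = 3.321506, coefficient = 2
x_7 = 1.5750, f(x_7) = 6.153500, coefficient = 2
x_8 = 1.8000, f(x_8) = 10.497600, coefficient = 2
x_9 = 2.0250, f(x_9) = 16.815125, coefficient = 2
x_10 = 2.2500, f(x_10) = 25.628906, coefficient = 1

I ≈ (0.225000/2) × 104.222510 = 11.725032
Exact value: 11.533008
Error: 0.192025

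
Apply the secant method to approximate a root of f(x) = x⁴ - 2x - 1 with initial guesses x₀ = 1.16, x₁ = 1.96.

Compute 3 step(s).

f(x) = x⁴ - 2x - 1
x₀ = 1.16, x₁ = 1.96

Secant formula: x_{n+1} = x_n - f(x_n)(x_n - x_{n-1})/(f(x_n) - f(x_{n-1}))

Iteration 1:
  f(1.160000) = -1.509361
  f(1.960000) = 9.837891
  x_2 = 1.960000 - 9.837891×(1.960000 - 1.160000)/(9.837891 - (-1.509361))
       = 1.266412
Iteration 2:
  f(1.960000) = 9.837891
  f(1.266412) = -0.960649
  x_3 = 1.266412 - (-0.960649)×(1.266412 - 1.960000)/(-0.960649 - 9.837891)
       = 1.328115
Iteration 3:
  f(1.266412) = -0.960649
  f(1.328115) = -0.544926
  x_4 = 1.328115 - (-0.544926)×(1.328115 - 1.266412)/(-0.544926 - (-0.960649))
       = 1.408994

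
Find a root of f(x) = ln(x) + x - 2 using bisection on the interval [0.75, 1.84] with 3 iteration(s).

f(x) = ln(x) + x - 2
Initial interval: [0.75, 1.84]

Iteration 1:
  c_1 = (0.750000 + 1.840000)/2 = 1.295000
  f(c_1) = f(1.295000) = -0.446489
  f(a) × f(c) ≥ 0, new interval: [1.295000, 1.840000]
Iteration 2:
  c_2 = (1.295000 + 1.840000)/2 = 1.567500
  f(c_2) = f(1.567500) = 0.016982
  f(a) × f(c) < 0, new interval: [1.295000, 1.567500]
Iteration 3:
  c_3 = (1.295000 + 1.567500)/2 = 1.431250
  f(c_3) = f(1.431250) = -0.210202
  f(a) × f(c) ≥ 0, new interval: [1.431250, 1.567500]

After 3 iteration(s), the approximation is c_3 = 1.431250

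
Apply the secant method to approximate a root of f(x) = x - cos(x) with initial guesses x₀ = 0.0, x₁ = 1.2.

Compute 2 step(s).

f(x) = x - cos(x)
x₀ = 0.0, x₁ = 1.2

Secant formula: x_{n+1} = x_n - f(x_n)(x_n - x_{n-1})/(f(x_n) - f(x_{n-1}))

Iteration 1:
  f(0.000000) = -1.000000
  f(1.200000) = 0.837642
  x_2 = 1.200000 - 0.837642×(1.200000 - 0.000000)/(0.837642 - (-1.000000))
       = 0.653011
Iteration 2:
  f(1.200000) = 0.837642
  f(0.653011) = -0.141248
  x_3 = 0.653011 - (-0.141248)×(0.653011 - 1.200000)/(-0.141248 - 0.837642)
       = 0.731938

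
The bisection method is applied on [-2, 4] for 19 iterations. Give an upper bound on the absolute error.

Bisection error bound: |error| ≤ (b-a)/2^n
|error| ≤ (4 - (-2))/2^19 = 6/2^19
|error| ≤ 0.0000114441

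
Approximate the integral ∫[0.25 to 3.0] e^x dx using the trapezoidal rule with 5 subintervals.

f(x) = e^x
a = 0.25, b = 3.0, n = 5
h = (b - a)/n = 0.550000

Trapezoidal rule: (h/2)[f(x₀) + 2f(x₁) + 2f(x₂) + ... + f(xₙ)]

x_0 = 0.2500, f(x_0) = 1.284025, coefficient = 1
x_1 = 0.8000, f(x_1) = 2.225541, coefficient = 2
x_2 = 1.3500, f(x_2) = 3.857426, coefficient = 2
x_3 = 1.9000, f(x_3) = 6.685894, coefficient = 2
x_4 = 2.4500, f(x_4) = 11.588347, coefficient = 2
x_5 = 3.0000, f(x_5) = 20.085537, coefficient = 1

I ≈ (0.550000/2) × 70.083978 = 19.273094
Exact value: 18.801512
Error: 0.471582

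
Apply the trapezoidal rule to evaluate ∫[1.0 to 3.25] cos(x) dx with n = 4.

f(x) = cos(x)
a = 1.0, b = 3.25, n = 4
h = (b - a)/n = 0.562500

Trapezoidal rule: (h/2)[f(x₀) + 2f(x₁) + 2f(x₂) + ... + f(xₙ)]

x_0 = 1.0000, f(x_0) = 0.540302, coefficient = 1
x_1 = 1.5625, f(x_1) = 0.008296, coefficient = 2
x_2 = 2.1250, f(x_2) = -0.526266, coefficient = 2
x_3 = 2.6875, f(x_3) = -0.898659, coefficient = 2
x_4 = 3.2500, f(x_4) = -0.994130, coefficient = 1

I ≈ (0.562500/2) × -3.287086 = -0.924493
Exact value: -0.949666
Error: 0.025173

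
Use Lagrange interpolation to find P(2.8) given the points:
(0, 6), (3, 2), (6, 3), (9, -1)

Lagrange interpolation formula:
P(x) = Σ yᵢ × Lᵢ(x)
where Lᵢ(x) = Π_{j≠i} (x - xⱼ)/(xᵢ - xⱼ)

L_0(2.8) = (2.8 - 3)/(0 - 3) × (2.8 - 6)/(0 - 6) × (2.8 - 9)/(0 - 9) = 0.024494
L_1(2.8) = (2.8 - 0)/(3 - 0) × (2.8 - 6)/(3 - 6) × (2.8 - 9)/(3 - 9) = 1.028741
L_2(2.8) = (2.8 - 0)/(6 - 0) × (2.8 - 3)/(6 - 3) × (2.8 - 9)/(6 - 9) = -0.064296
L_3(2.8) = (2.8 - 0)/(9 - 0) × (2.8 - 3)/(9 - 3) × (2.8 - 6)/(9 - 6) = 0.011062

P(2.8) = 6×L_0(2.8) + 2×L_1(2.8) + 3×L_2(2.8) + (-1)×L_3(2.8)
P(2.8) = 2.000494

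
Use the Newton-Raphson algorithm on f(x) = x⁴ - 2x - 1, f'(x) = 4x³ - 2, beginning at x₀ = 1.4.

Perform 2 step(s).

f(x) = x⁴ - 2x - 1
f'(x) = 4x³ - 2
x₀ = 1.4

Newton-Raphson formula: x_{n+1} = x_n - f(x_n)/f'(x_n)

Iteration 1:
  f(1.400000) = 0.041600
  f'(1.400000) = 8.976000
  x_1 = 1.400000 - 0.041600/8.976000 = 1.395365
Iteration 2:
  f(1.395365) = 0.000252
  f'(1.395365) = 8.867355
  x_2 = 1.395365 - 0.000252/8.867355 = 1.395337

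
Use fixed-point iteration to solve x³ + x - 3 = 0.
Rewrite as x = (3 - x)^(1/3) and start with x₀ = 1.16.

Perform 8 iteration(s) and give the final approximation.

Equation: x³ + x - 3 = 0
Fixed-point form: x = (3 - x)^(1/3)
x₀ = 1.16

x_1 = g(1.160000) = 1.225385
x_2 = g(1.225385) = 1.210695
x_3 = g(1.210695) = 1.214026
x_4 = g(1.214026) = 1.213272
x_5 = g(1.213272) = 1.213443
x_6 = g(1.213443) = 1.213405
x_7 = g(1.213405) = 1.213413
x_8 = g(1.213413) = 1.213411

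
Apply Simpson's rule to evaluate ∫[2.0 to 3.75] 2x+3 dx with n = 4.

f(x) = 2x+3
a = 2.0, b = 3.75, n = 4
h = (b - a)/n = 0.437500

Simpson's rule: (h/3)[f(x₀) + 4f(x₁) + 2f(x₂) + ... + f(xₙ)]

x_0 = 2.0000, f(x_0) = 7.000000, coefficient = 1
x_1 = 2.4375, f(x_1) = 7.875000, coefficient = 4
x_2 = 2.8750, f(x_2) = 8.750000, coefficient = 2
x_3 = 3.3125, f(x_3) = 9.625000, coefficient = 4
x_4 = 3.7500, f(x_4) = 10.500000, coefficient = 1

I ≈ (0.437500/3) × 105.000000 = 15.312500
Exact value: 15.312500
Error: 0.000000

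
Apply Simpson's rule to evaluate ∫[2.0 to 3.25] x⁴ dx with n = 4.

f(x) = x⁴
a = 2.0, b = 3.25, n = 4
h = (b - a)/n = 0.312500

Simpson's rule: (h/3)[f(x₀) + 4f(x₁) + 2f(x₂) + ... + f(xₙ)]

x_0 = 2.0000, f(x_0) = 16.000000, coefficient = 1
x_1 = 2.3125, f(x_1) = 28.597427, coefficient = 4
x_2 = 2.6250, f(x_2) = 47.480713, coefficient = 2
x_3 = 2.9375, f(x_3) = 74.458023, coefficient = 4
x_4 = 3.2500, f(x_4) = 111.566406, coefficient = 1

I ≈ (0.312500/3) × 634.749634 = 66.119754
Exact value: 66.118164
Error: 0.001589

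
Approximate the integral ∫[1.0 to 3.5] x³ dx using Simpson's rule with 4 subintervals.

f(x) = x³
a = 1.0, b = 3.5, n = 4
h = (b - a)/n = 0.625000

Simpson's rule: (h/3)[f(x₀) + 4f(x₁) + 2f(x₂) + ... + f(xₙ)]

x_0 = 1.0000, f(x_0) = 1.000000, coefficient = 1
x_1 = 1.6250, f(x_1) = 4.291016, coefficient = 4
x_2 = 2.2500, f(x_2) = 11.390625, coefficient = 2
x_3 = 2.8750, f(x_3) = 23.763672, coefficient = 4
x_4 = 3.5000, f(x_4) = 42.875000, coefficient = 1

I ≈ (0.625000/3) × 178.875000 = 37.265625
Exact value: 37.265625
Error: 0.000000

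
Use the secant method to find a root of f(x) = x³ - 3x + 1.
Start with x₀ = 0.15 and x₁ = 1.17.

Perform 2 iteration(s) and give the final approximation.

f(x) = x³ - 3x + 1
x₀ = 0.15, x₁ = 1.17

Secant formula: x_{n+1} = x_n - f(x_n)(x_n - x_{n-1})/(f(x_n) - f(x_{n-1}))

Iteration 1:
  f(0.150000) = 0.553375
  f(1.170000) = -0.908387
  x_2 = 1.170000 - (-0.908387)×(1.170000 - 0.150000)/(-0.908387 - 0.553375)
       = 0.536138
Iteration 2:
  f(1.170000) = -0.908387
  f(0.536138) = -0.454305
  x_3 = 0.536138 - (-0.454305)×(0.536138 - 1.170000)/(-0.454305 - (-0.908387))
       = -0.098035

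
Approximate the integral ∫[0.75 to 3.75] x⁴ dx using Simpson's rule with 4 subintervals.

f(x) = x⁴
a = 0.75, b = 3.75, n = 4
h = (b - a)/n = 0.750000

Simpson's rule: (h/3)[f(x₀) + 4f(x₁) + 2f(x₂) + ... + f(xₙ)]

x_0 = 0.7500, f(x_0) = 0.316406, coefficient = 1
x_1 = 1.5000, f(x_1) = 5.062500, coefficient = 4
x_2 = 2.2500, f(x_2) = 25.628906, coefficient = 2
x_3 = 3.0000, f(x_3) = 81.000000, coefficient = 4
x_4 = 3.7500, f(x_4) = 197.753906, coefficient = 1

I ≈ (0.750000/3) × 593.578125 = 148.394531
Exact value: 148.267969
Error: 0.126563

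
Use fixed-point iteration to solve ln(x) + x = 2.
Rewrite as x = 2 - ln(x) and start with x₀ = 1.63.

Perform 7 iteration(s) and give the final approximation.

Equation: ln(x) + x = 2
Fixed-point form: x = 2 - ln(x)
x₀ = 1.63

x_1 = g(1.630000) = 1.511420
x_2 = g(1.511420) = 1.586950
x_3 = g(1.586950) = 1.538186
x_4 = g(1.538186) = 1.569396
x_5 = g(1.569396) = 1.549309
x_6 = g(1.549309) = 1.562191
x_7 = g(1.562191) = 1.553911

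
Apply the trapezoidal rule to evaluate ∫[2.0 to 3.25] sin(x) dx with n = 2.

f(x) = sin(x)
a = 2.0, b = 3.25, n = 2
h = (b - a)/n = 0.625000

Trapezoidal rule: (h/2)[f(x₀) + 2f(x₁) + 2f(x₂) + ... + f(xₙ)]

x_0 = 2.0000, f(x_0) = 0.909297, coefficient = 1
x_1 = 2.6250, f(x_1) = 0.493920, coefficient = 2
x_2 = 3.2500, f(x_2) = -0.108195, coefficient = 1

I ≈ (0.625000/2) × 1.788943 = 0.559045
Exact value: 0.577983
Error: 0.018938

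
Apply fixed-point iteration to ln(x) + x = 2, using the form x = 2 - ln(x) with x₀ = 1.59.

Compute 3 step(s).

Equation: ln(x) + x = 2
Fixed-point form: x = 2 - ln(x)
x₀ = 1.59

x_1 = g(1.590000) = 1.536266
x_2 = g(1.536266) = 1.570645
x_3 = g(1.570645) = 1.548514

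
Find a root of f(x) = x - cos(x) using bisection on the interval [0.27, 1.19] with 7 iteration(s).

f(x) = x - cos(x)
Initial interval: [0.27, 1.19]

Iteration 1:
  c_1 = (0.270000 + 1.190000)/2 = 0.730000
  f(c_1) = f(0.730000) = -0.015174
  f(a) × f(c) ≥ 0, new interval: [0.730000, 1.190000]
Iteration 2:
  c_2 = (0.730000 + 1.190000)/2 = 0.960000
  f(c_2) = f(0.960000) = 0.386480
  f(a) × f(c) < 0, new interval: [0.730000, 0.960000]
Iteration 3:
  c_3 = (0.730000 + 0.960000)/2 = 0.845000
  f(c_3) = f(0.845000) = 0.181269
  f(a) × f(c) < 0, new interval: [0.730000, 0.845000]
Iteration 4:
  c_4 = (0.730000 + 0.845000)/2 = 0.787500
  f(c_4) = f(0.787500) = 0.081881
  f(a) × f(c) < 0, new interval: [0.730000, 0.787500]
Iteration 5:
  c_5 = (0.730000 + 0.787500)/2 = 0.758750
  f(c_5) = f(0.758750) = 0.033053
  f(a) × f(c) < 0, new interval: [0.730000, 0.758750]
Iteration 6:
  c_6 = (0.730000 + 0.758750)/2 = 0.744375
  f(c_6) = f(0.744375) = 0.008864
  f(a) × f(c) < 0, new interval: [0.730000, 0.744375]
Iteration 7:
  c_7 = (0.730000 + 0.744375)/2 = 0.737187
  f(c_7) = f(0.737187) = -0.003175
  f(a) × f(c) ≥ 0, new interval: [0.737187, 0.744375]

After 7 iteration(s), the approximation is c_7 = 0.737187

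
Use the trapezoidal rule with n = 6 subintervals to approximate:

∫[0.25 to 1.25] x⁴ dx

f(x) = x⁴
a = 0.25, b = 1.25, n = 6
h = (b - a)/n = 0.166667

Trapezoidal rule: (h/2)[f(x₀) + 2f(x₁) + 2f(x₂) + ... + f(xₙ)]

x_0 = 0.2500, f(x_0) = 0.003906, coefficient = 1
x_1 = 0.4167, f(x_1) = 0.030141, coefficient = 2
x_2 = 0.5833, f(x_2) = 0.115789, coefficient = 2
x_3 = 0.7500, f(x_3) = 0.316406, coefficient = 2
x_4 = 0.9167, f(x_4) = 0.706067, coefficient = 2
x_5 = 1.0833, f(x_5) = 1.377363, coefficient = 2
x_6 = 1.2500, f(x_6) = 2.441406, coefficient = 1

I ≈ (0.166667/2) × 7.536844 = 0.628070
Exact value: 0.610156
Error: 0.017914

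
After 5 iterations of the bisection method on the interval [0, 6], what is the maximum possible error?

Bisection error bound: |error| ≤ (b-a)/2^n
|error| ≤ (6 - 0)/2^5 = 6/2^5
|error| ≤ 0.1875000000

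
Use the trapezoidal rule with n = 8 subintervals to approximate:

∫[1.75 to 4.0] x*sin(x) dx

f(x) = x*sin(x)
a = 1.75, b = 4.0, n = 8
h = (b - a)/n = 0.281250

Trapezoidal rule: (h/2)[f(x₀) + 2f(x₁) + 2f(x₂) + ... + f(xₙ)]

x_0 = 1.7500, f(x_0) = 1.721975, coefficient = 1
x_1 = 2.0312, f(x_1) = 1.819697, coefficient = 2
x_2 = 2.3125, f(x_2) = 1.705050, coefficient = 2
x_3 = 2.5938, f(x_3) = 1.350946, coefficient = 2
x_4 = 2.8750, f(x_4) = 0.757407, coefficient = 2
x_5 = 3.1562, f(x_5) = -0.046261, coefficient = 2
x_6 = 3.4375, f(x_6) = -1.002402, coefficient = 2
x_7 = 3.7188, f(x_7) = -2.029113, coefficient = 2
x_8 = 4.0000, f(x_8) = -3.027210, coefficient = 1

I ≈ (0.281250/2) × 3.805414 = 0.535136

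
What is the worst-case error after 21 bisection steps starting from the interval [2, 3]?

Bisection error bound: |error| ≤ (b-a)/2^n
|error| ≤ (3 - 2)/2^21 = 1/2^21
|error| ≤ 0.0000004768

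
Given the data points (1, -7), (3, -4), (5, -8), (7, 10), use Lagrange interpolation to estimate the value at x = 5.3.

Lagrange interpolation formula:
P(x) = Σ yᵢ × Lᵢ(x)
where Lᵢ(x) = Π_{j≠i} (x - xⱼ)/(xᵢ - xⱼ)

L_0(5.3) = (5.3 - 3)/(1 - 3) × (5.3 - 5)/(1 - 5) × (5.3 - 7)/(1 - 7) = 0.024437
L_1(5.3) = (5.3 - 1)/(3 - 1) × (5.3 - 5)/(3 - 5) × (5.3 - 7)/(3 - 7) = -0.137062
L_2(5.3) = (5.3 - 1)/(5 - 1) × (5.3 - 3)/(5 - 3) × (5.3 - 7)/(5 - 7) = 1.050812
L_3(5.3) = (5.3 - 1)/(7 - 1) × (5.3 - 3)/(7 - 3) × (5.3 - 5)/(7 - 5) = 0.061812

P(5.3) = (-7)×L_0(5.3) + (-4)×L_1(5.3) + (-8)×L_2(5.3) + 10×L_3(5.3)
P(5.3) = -7.411188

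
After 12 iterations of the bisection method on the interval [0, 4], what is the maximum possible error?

Bisection error bound: |error| ≤ (b-a)/2^n
|error| ≤ (4 - 0)/2^12 = 4/2^12
|error| ≤ 0.0009765625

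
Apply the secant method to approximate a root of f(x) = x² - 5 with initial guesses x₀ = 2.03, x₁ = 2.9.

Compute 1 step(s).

f(x) = x² - 5
x₀ = 2.03, x₁ = 2.9

Secant formula: x_{n+1} = x_n - f(x_n)(x_n - x_{n-1})/(f(x_n) - f(x_{n-1}))

Iteration 1:
  f(2.030000) = -0.879100
  f(2.900000) = 3.410000
  x_2 = 2.900000 - 3.410000×(2.900000 - 2.030000)/(3.410000 - (-0.879100))
       = 2.208316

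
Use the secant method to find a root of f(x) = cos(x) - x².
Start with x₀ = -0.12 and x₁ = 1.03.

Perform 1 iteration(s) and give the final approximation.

f(x) = cos(x) - x²
x₀ = -0.12, x₁ = 1.03

Secant formula: x_{n+1} = x_n - f(x_n)(x_n - x_{n-1})/(f(x_n) - f(x_{n-1}))

Iteration 1:
  f(-0.120000) = 0.978409
  f(1.030000) = -0.546081
  x_2 = 1.030000 - (-0.546081)×(1.030000 - (-0.120000))/(-0.546081 - 0.978409)
       = 0.618063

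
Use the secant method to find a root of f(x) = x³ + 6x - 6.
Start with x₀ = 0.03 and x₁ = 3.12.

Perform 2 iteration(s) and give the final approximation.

f(x) = x³ + 6x - 6
x₀ = 0.03, x₁ = 3.12

Secant formula: x_{n+1} = x_n - f(x_n)(x_n - x_{n-1})/(f(x_n) - f(x_{n-1}))

Iteration 1:
  f(0.030000) = -5.819973
  f(3.120000) = 43.091328
  x_2 = 3.120000 - 43.091328×(3.120000 - 0.030000)/(43.091328 - (-5.819973))
       = 0.397680
Iteration 2:
  f(3.120000) = 43.091328
  f(0.397680) = -3.551026
  x_3 = 0.397680 - (-3.551026)×(0.397680 - 3.120000)/(-3.551026 - 43.091328)
       = 0.604939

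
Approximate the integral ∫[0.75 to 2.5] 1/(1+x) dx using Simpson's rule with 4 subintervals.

f(x) = 1/(1+x)
a = 0.75, b = 2.5, n = 4
h = (b - a)/n = 0.437500

Simpson's rule: (h/3)[f(x₀) + 4f(x₁) + 2f(x₂) + ... + f(xₙ)]

x_0 = 0.7500, f(x_0) = 0.571429, coefficient = 1
x_1 = 1.1875, f(x_1) = 0.457143, coefficient = 4
x_2 = 1.6250, f(x_2) = 0.380952, coefficient = 2
x_3 = 2.0625, f(x_3) = 0.326531, coefficient = 4
x_4 = 2.5000, f(x_4) = 0.285714, coefficient = 1

I ≈ (0.437500/3) × 4.753741 = 0.693254
Exact value: 0.693147
Error: 0.000107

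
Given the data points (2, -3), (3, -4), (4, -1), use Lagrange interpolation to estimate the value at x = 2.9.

Lagrange interpolation formula:
P(x) = Σ yᵢ × Lᵢ(x)
where Lᵢ(x) = Π_{j≠i} (x - xⱼ)/(xᵢ - xⱼ)

L_0(2.9) = (2.9 - 3)/(2 - 3) × (2.9 - 4)/(2 - 4) = 0.055000
L_1(2.9) = (2.9 - 2)/(3 - 2) × (2.9 - 4)/(3 - 4) = 0.990000
L_2(2.9) = (2.9 - 2)/(4 - 2) × (2.9 - 3)/(4 - 3) = -0.045000

P(2.9) = (-3)×L_0(2.9) + (-4)×L_1(2.9) + (-1)×L_2(2.9)
P(2.9) = -4.080000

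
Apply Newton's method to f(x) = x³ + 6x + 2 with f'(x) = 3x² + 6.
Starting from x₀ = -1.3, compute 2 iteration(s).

f(x) = x³ + 6x + 2
f'(x) = 3x² + 6
x₀ = -1.3

Newton-Raphson formula: x_{n+1} = x_n - f(x_n)/f'(x_n)

Iteration 1:
  f(-1.300000) = -7.997000
  f'(-1.300000) = 11.070000
  x_1 = -1.300000 - (-7.997000)/11.070000 = -0.577597
Iteration 2:
  f(-0.577597) = -1.658280
  f'(-0.577597) = 7.000855
  x_2 = -0.577597 - (-1.658280)/7.000855 = -0.340729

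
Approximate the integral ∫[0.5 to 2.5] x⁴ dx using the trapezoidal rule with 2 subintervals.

f(x) = x⁴
a = 0.5, b = 2.5, n = 2
h = (b - a)/n = 1.000000

Trapezoidal rule: (h/2)[f(x₀) + 2f(x₁) + 2f(x₂) + ... + f(xₙ)]

x_0 = 0.5000, f(x_0) = 0.062500, coefficient = 1
x_1 = 1.5000, f(x_1) = 5.062500, coefficient = 2
x_2 = 2.5000, f(x_2) = 39.062500, coefficient = 1

I ≈ (1.000000/2) × 49.250000 = 24.625000
Exact value: 19.525000
Error: 5.100000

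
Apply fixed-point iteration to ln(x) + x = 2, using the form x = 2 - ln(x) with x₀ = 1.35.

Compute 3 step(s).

Equation: ln(x) + x = 2
Fixed-point form: x = 2 - ln(x)
x₀ = 1.35

x_1 = g(1.350000) = 1.699895
x_2 = g(1.699895) = 1.469433
x_3 = g(1.469433) = 1.615123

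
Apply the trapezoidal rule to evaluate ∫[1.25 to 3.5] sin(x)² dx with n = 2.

f(x) = sin(x)²
a = 1.25, b = 3.5, n = 2
h = (b - a)/n = 1.125000

Trapezoidal rule: (h/2)[f(x₀) + 2f(x₁) + 2f(x₂) + ... + f(xₙ)]

x_0 = 1.2500, f(x_0) = 0.900572, coefficient = 1
x_1 = 2.3750, f(x_1) = 0.481199, coefficient = 2
x_2 = 3.5000, f(x_2) = 0.123049, coefficient = 1

I ≈ (1.125000/2) × 1.986019 = 1.117135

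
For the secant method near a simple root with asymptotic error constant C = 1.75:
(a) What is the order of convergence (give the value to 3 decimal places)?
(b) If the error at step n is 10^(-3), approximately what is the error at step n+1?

(a) Secant method has superlinear convergence with order φ = (1+√5)/2 ≈ 1.618.
    This means |e_{n+1}| ≈ C|e_n|^1.618.

(b) With |e_n| = 10^(-3) and C = 1.75:
    |e_{n+1}| ≈ 1.75 × (10^(-3))^1.618 = 1.75 × 10^(-4.85)

(a) ≈ 1.618 (golden ratio); (b) |e_{n+1}| ≈ 2.449e-05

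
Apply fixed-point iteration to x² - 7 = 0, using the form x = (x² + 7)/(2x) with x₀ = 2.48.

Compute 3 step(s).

Equation: x² - 7 = 0
Fixed-point form: x = (x² + 7)/(2x)
x₀ = 2.48

x_1 = g(2.480000) = 2.651290
x_2 = g(2.651290) = 2.645757
x_3 = g(2.645757) = 2.645751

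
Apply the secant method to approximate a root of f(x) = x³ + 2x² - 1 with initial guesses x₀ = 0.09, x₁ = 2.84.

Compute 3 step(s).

f(x) = x³ + 2x² - 1
x₀ = 0.09, x₁ = 2.84

Secant formula: x_{n+1} = x_n - f(x_n)(x_n - x_{n-1})/(f(x_n) - f(x_{n-1}))

Iteration 1:
  f(0.090000) = -0.983071
  f(2.840000) = 38.037504
  x_2 = 2.840000 - 38.037504×(2.840000 - 0.090000)/(38.037504 - (-0.983071))
       = 0.159283
Iteration 2:
  f(2.840000) = 38.037504
  f(0.159283) = -0.945217
  x_3 = 0.159283 - (-0.945217)×(0.159283 - 2.840000)/(-0.945217 - 38.037504)
       = 0.224282
Iteration 3:
  f(0.159283) = -0.945217
  f(0.224282) = -0.888113
  x_4 = 0.224282 - (-0.888113)×(0.224282 - 0.159283)/(-0.888113 - (-0.945217))
       = 1.235194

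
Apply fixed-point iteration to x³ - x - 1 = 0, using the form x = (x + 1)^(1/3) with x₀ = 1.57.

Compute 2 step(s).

Equation: x³ - x - 1 = 0
Fixed-point form: x = (x + 1)^(1/3)
x₀ = 1.57

x_1 = g(1.570000) = 1.369760
x_2 = g(1.369760) = 1.333219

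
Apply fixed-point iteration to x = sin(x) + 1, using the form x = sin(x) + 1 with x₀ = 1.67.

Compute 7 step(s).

Equation: x = sin(x) + 1
Fixed-point form: x = sin(x) + 1
x₀ = 1.67

x_1 = g(1.670000) = 1.995083
x_2 = g(1.995083) = 1.911332
x_3 = g(1.911332) = 1.942576
x_4 = g(1.942576) = 1.931682
x_5 = g(1.931682) = 1.935584
x_6 = g(1.935584) = 1.934199
x_7 = g(1.934199) = 1.934693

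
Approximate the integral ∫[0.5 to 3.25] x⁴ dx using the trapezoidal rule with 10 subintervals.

f(x) = x⁴
a = 0.5, b = 3.25, n = 10
h = (b - a)/n = 0.275000

Trapezoidal rule: (h/2)[f(x₀) + 2f(x₁) + 2f(x₂) + ... + f(xₙ)]

x_0 = 0.5000, f(x_0) = 0.062500, coefficient = 1
x_1 = 0.7750, f(x_1) = 0.360750, coefficient = 2
x_2 = 1.0500, f(x_2) = 1.215506, coefficient = 2
x_3 = 1.3250, f(x_3) = 3.082219, coefficient = 2
x_4 = 1.6000, f(x_4) = 6.553600, coefficient = 2
x_5 = 1.8750, f(x_5) = 12.359619, coefficient = 2
x_6 = 2.1500, f(x_6) = 21.367506, coefficient = 2
x_7 = 2.4250, f(x_7) = 34.581750, coefficient = 2
x_8 = 2.7000, f(x_8) = 53.144100, coefficient = 2
x_9 = 2.9750, f(x_9) = 78.333563, coefficient = 2
x_10 = 3.2500, f(x_10) = 111.566406, coefficient = 1

I ≈ (0.275000/2) × 533.626135 = 73.373594
Exact value: 72.511914
Error: 0.861680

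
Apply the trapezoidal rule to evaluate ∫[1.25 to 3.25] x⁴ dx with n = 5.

f(x) = x⁴
a = 1.25, b = 3.25, n = 5
h = (b - a)/n = 0.400000

Trapezoidal rule: (h/2)[f(x₀) + 2f(x₁) + 2f(x₂) + ... + f(xₙ)]

x_0 = 1.2500, f(x_0) = 2.441406, coefficient = 1
x_1 = 1.6500, f(x_1) = 7.412006, coefficient = 2
x_2 = 2.0500, f(x_2) = 17.661006, coefficient = 2
x_3 = 2.4500, f(x_3) = 36.030006, coefficient = 2
x_4 = 2.8500, f(x_4) = 65.975006, coefficient = 2
x_5 = 3.2500, f(x_5) = 111.566406, coefficient = 1

I ≈ (0.400000/2) × 368.163863 = 73.632773
Exact value: 71.907813
Error: 1.724960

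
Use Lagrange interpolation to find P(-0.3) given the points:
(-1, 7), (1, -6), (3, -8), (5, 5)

Lagrange interpolation formula:
P(x) = Σ yᵢ × Lᵢ(x)
where Lᵢ(x) = Π_{j≠i} (x - xⱼ)/(xᵢ - xⱼ)

L_0(-0.3) = (-0.3 - 1)/(-1 - 1) × (-0.3 - 3)/(-1 - 3) × (-0.3 - 5)/(-1 - 5) = 0.473687
L_1(-0.3) = (-0.3 - (-1))/(1 - (-1)) × (-0.3 - 3)/(1 - 3) × (-0.3 - 5)/(1 - 5) = 0.765187
L_2(-0.3) = (-0.3 - (-1))/(3 - (-1)) × (-0.3 - 1)/(3 - 1) × (-0.3 - 5)/(3 - 5) = -0.301437
L_3(-0.3) = (-0.3 - (-1))/(5 - (-1)) × (-0.3 - 1)/(5 - 1) × (-0.3 - 3)/(5 - 3) = 0.062562

P(-0.3) = 7×L_0(-0.3) + (-6)×L_1(-0.3) + (-8)×L_2(-0.3) + 5×L_3(-0.3)
P(-0.3) = 1.449000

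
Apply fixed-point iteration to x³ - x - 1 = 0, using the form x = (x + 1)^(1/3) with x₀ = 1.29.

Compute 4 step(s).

Equation: x³ - x - 1 = 0
Fixed-point form: x = (x + 1)^(1/3)
x₀ = 1.29

x_1 = g(1.290000) = 1.318090
x_2 = g(1.318090) = 1.323458
x_3 = g(1.323458) = 1.324479
x_4 = g(1.324479) = 1.324672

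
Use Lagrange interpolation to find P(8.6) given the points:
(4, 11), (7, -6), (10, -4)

Lagrange interpolation formula:
P(x) = Σ yᵢ × Lᵢ(x)
where Lᵢ(x) = Π_{j≠i} (x - xⱼ)/(xᵢ - xⱼ)

L_0(8.6) = (8.6 - 7)/(4 - 7) × (8.6 - 10)/(4 - 10) = -0.124444
L_1(8.6) = (8.6 - 4)/(7 - 4) × (8.6 - 10)/(7 - 10) = 0.715556
L_2(8.6) = (8.6 - 4)/(10 - 4) × (8.6 - 7)/(10 - 7) = 0.408889

P(8.6) = 11×L_0(8.6) + (-6)×L_1(8.6) + (-4)×L_2(8.6)
P(8.6) = -7.297778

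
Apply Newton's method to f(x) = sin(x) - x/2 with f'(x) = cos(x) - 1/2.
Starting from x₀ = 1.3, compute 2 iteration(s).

f(x) = sin(x) - x/2
f'(x) = cos(x) - 1/2
x₀ = 1.3

Newton-Raphson formula: x_{n+1} = x_n - f(x_n)/f'(x_n)

Iteration 1:
  f(1.300000) = 0.313558
  f'(1.300000) = -0.232501
  x_1 = 1.300000 - 0.313558/(-0.232501) = 2.648631
Iteration 2:
  f(2.648631) = -0.851078
  f'(2.648631) = -1.380935
  x_2 = 2.648631 - (-0.851078)/(-1.380935) = 2.032325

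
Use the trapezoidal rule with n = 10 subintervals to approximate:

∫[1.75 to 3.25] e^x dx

f(x) = e^x
a = 1.75, b = 3.25, n = 10
h = (b - a)/n = 0.150000

Trapezoidal rule: (h/2)[f(x₀) + 2f(x₁) + 2f(x₂) + ... + f(xₙ)]

x_0 = 1.7500, f(x_0) = 5.754603, coefficient = 1
x_1 = 1.9000, f(x_1) = 6.685894, coefficient = 2
x_2 = 2.0500, f(x_2) = 7.767901, coefficient = 2
x_3 = 2.2000, f(x_3) = 9.025013, coefficient = 2
x_4 = 2.3500, f(x_4) = 10.485570, coefficient = 2
x_5 = 2.5000, f(x_5) = 12.182494, coefficient = 2
x_6 = 2.6500, f(x_6) = 14.154039, coefficient = 2
x_7 = 2.8000, f(x_7) = 16.444647, coefficient = 2
x_8 = 2.9500, f(x_8) = 19.105954, coefficient = 2
x_9 = 3.1000, f(x_9) = 22.197951, coefficient = 2
x_10 = 3.2500, f(x_10) = 25.790340, coefficient = 1

I ≈ (0.150000/2) × 267.643869 = 20.073290
Exact value: 20.035737
Error: 0.037553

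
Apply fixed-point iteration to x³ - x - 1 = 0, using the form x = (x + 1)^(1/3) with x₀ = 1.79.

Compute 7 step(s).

Equation: x³ - x - 1 = 0
Fixed-point form: x = (x + 1)^(1/3)
x₀ = 1.79

x_1 = g(1.790000) = 1.407780
x_2 = g(1.407780) = 1.340311
x_3 = g(1.340311) = 1.327673
x_4 = g(1.327673) = 1.325279
x_5 = g(1.325279) = 1.324825
x_6 = g(1.324825) = 1.324738
x_7 = g(1.324738) = 1.324722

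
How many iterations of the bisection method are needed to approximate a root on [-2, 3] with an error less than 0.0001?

We need (b-a)/2^n ≤ 0.0001
(3 - (-2))/2^n ≤ 0.0001
5/2^n ≤ 0.0001
2^n ≥ 50000
n ≥ log₂(50000) = 15.61
n ≥ 16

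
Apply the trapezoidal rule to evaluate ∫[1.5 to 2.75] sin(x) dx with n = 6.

f(x) = sin(x)
a = 1.5, b = 2.75, n = 6
h = (b - a)/n = 0.208333

Trapezoidal rule: (h/2)[f(x₀) + 2f(x₁) + 2f(x₂) + ... + f(xₙ)]

x_0 = 1.5000, f(x_0) = 0.997495, coefficient = 1
x_1 = 1.7083, f(x_1) = 0.990557, coefficient = 2
x_2 = 1.9167, f(x_2) = 0.940781, coefficient = 2
x_3 = 2.1250, f(x_3) = 0.850320, coefficient = 2
x_4 = 2.3333, f(x_4) = 0.723086, coefficient = 2
x_5 = 2.5417, f(x_5) = 0.564581, coefficient = 2
x_6 = 2.7500, f(x_6) = 0.381661, coefficient = 1

I ≈ (0.208333/2) × 9.517805 = 0.991438
Exact value: 0.995040
Error: 0.003602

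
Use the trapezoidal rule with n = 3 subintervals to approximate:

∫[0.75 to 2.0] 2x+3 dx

f(x) = 2x+3
a = 0.75, b = 2.0, n = 3
h = (b - a)/n = 0.416667

Trapezoidal rule: (h/2)[f(x₀) + 2f(x₁) + 2f(x₂) + ... + f(xₙ)]

x_0 = 0.7500, f(x_0) = 4.500000, coefficient = 1
x_1 = 1.1667, f(x_1) = 5.333333, coefficient = 2
x_2 = 1.5833, f(x_2) = 6.166667, coefficient = 2
x_3 = 2.0000, f(x_3) = 7.000000, coefficient = 1

I ≈ (0.416667/2) × 34.500000 = 7.187500
Exact value: 7.187500
Error: 0.000000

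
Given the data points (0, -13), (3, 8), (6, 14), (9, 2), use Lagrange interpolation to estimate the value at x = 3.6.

Lagrange interpolation formula:
P(x) = Σ yᵢ × Lᵢ(x)
where Lᵢ(x) = Π_{j≠i} (x - xⱼ)/(xᵢ - xⱼ)

L_0(3.6) = (3.6 - 3)/(0 - 3) × (3.6 - 6)/(0 - 6) × (3.6 - 9)/(0 - 9) = -0.048000
L_1(3.6) = (3.6 - 0)/(3 - 0) × (3.6 - 6)/(3 - 6) × (3.6 - 9)/(3 - 9) = 0.864000
L_2(3.6) = (3.6 - 0)/(6 - 0) × (3.6 - 3)/(6 - 3) × (3.6 - 9)/(6 - 9) = 0.216000
L_3(3.6) = (3.6 - 0)/(9 - 0) × (3.6 - 3)/(9 - 3) × (3.6 - 6)/(9 - 6) = -0.032000

P(3.6) = (-13)×L_0(3.6) + 8×L_1(3.6) + 14×L_2(3.6) + 2×L_3(3.6)
P(3.6) = 10.496000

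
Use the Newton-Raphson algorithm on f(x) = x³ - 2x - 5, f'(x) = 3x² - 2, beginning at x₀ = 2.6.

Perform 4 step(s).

f(x) = x³ - 2x - 5
f'(x) = 3x² - 2
x₀ = 2.6

Newton-Raphson formula: x_{n+1} = x_n - f(x_n)/f'(x_n)

Iteration 1:
  f(2.600000) = 7.376000
  f'(2.600000) = 18.280000
  x_1 = 2.600000 - 7.376000/18.280000 = 2.196499
Iteration 2:
  f(2.196499) = 1.204247
  f'(2.196499) = 12.473822
  x_2 = 2.196499 - 1.204247/12.473822 = 2.099957
Iteration 3:
  f(2.099957) = 0.060517
  f'(2.099957) = 11.229458
  x_3 = 2.099957 - 0.060517/11.229458 = 2.094568
Iteration 4:
  f(2.094568) = 0.000183
  f'(2.094568) = 11.161644
  x_4 = 2.094568 - 0.000183/11.161644 = 2.094551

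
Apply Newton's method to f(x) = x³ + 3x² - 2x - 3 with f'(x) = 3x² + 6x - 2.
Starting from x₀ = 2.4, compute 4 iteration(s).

f(x) = x³ + 3x² - 2x - 3
f'(x) = 3x² + 6x - 2
x₀ = 2.4

Newton-Raphson formula: x_{n+1} = x_n - f(x_n)/f'(x_n)

Iteration 1:
  f(2.400000) = 23.304000
  f'(2.400000) = 29.680000
  x_1 = 2.400000 - 23.304000/29.680000 = 1.614825
Iteration 2:
  f(1.614825) = 5.804240
  f'(1.614825) = 15.511926
  x_2 = 1.614825 - 5.804240/15.511926 = 1.240646
Iteration 3:
  f(1.240646) = 1.045917
  f'(1.240646) = 10.061478
  x_3 = 1.240646 - 1.045917/10.061478 = 1.136693
Iteration 4:
  f(1.136693) = 0.071515
  f'(1.136693) = 8.696371
  x_4 = 1.136693 - 0.071515/8.696371 = 1.128469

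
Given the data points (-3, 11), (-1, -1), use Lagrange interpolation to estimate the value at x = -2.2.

Lagrange interpolation formula:
P(x) = Σ yᵢ × Lᵢ(x)
where Lᵢ(x) = Π_{j≠i} (x - xⱼ)/(xᵢ - xⱼ)

L_0(-2.2) = (-2.2 - (-1))/(-3 - (-1)) = 0.600000
L_1(-2.2) = (-2.2 - (-3))/(-1 - (-3)) = 0.400000

P(-2.2) = 11×L_0(-2.2) + (-1)×L_1(-2.2)
P(-2.2) = 6.200000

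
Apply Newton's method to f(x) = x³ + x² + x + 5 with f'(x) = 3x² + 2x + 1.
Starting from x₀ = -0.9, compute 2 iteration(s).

f(x) = x³ + x² + x + 5
f'(x) = 3x² + 2x + 1
x₀ = -0.9

Newton-Raphson formula: x_{n+1} = x_n - f(x_n)/f'(x_n)

Iteration 1:
  f(-0.900000) = 4.181000
  f'(-0.900000) = 1.630000
  x_1 = -0.900000 - 4.181000/1.630000 = -3.465031
Iteration 2:
  f(-3.465031) = -28.061268
  f'(-3.465031) = 30.089251
  x_2 = -3.465031 - (-28.061268)/30.089251 = -2.532430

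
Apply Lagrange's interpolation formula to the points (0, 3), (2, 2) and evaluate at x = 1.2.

Lagrange interpolation formula:
P(x) = Σ yᵢ × Lᵢ(x)
where Lᵢ(x) = Π_{j≠i} (x - xⱼ)/(xᵢ - xⱼ)

L_0(1.2) = (1.2 - 2)/(0 - 2) = 0.400000
L_1(1.2) = (1.2 - 0)/(2 - 0) = 0.600000

P(1.2) = 3×L_0(1.2) + 2×L_1(1.2)
P(1.2) = 2.400000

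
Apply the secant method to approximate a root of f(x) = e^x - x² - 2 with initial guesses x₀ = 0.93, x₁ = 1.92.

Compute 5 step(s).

f(x) = e^x - x² - 2
x₀ = 0.93, x₁ = 1.92

Secant formula: x_{n+1} = x_n - f(x_n)(x_n - x_{n-1})/(f(x_n) - f(x_{n-1}))

Iteration 1:
  f(0.930000) = -0.330391
  f(1.920000) = 1.134558
  x_2 = 1.920000 - 1.134558×(1.920000 - 0.930000)/(1.134558 - (-0.330391))
       = 1.153275
Iteration 2:
  f(1.920000) = 1.134558
  f(1.153275) = -0.161490
  x_3 = 1.153275 - (-0.161490)×(1.153275 - 1.920000)/(-0.161490 - 1.134558)
       = 1.248811
Iteration 3:
  f(1.153275) = -0.161490
  f(1.248811) = -0.073334
  x_4 = 1.248811 - (-0.073334)×(1.248811 - 1.153275)/(-0.073334 - (-0.161490))
       = 1.328283
Iteration 4:
  f(1.248811) = -0.073334
  f(1.328283) = 0.010221
  x_5 = 1.328283 - 0.010221×(1.328283 - 1.248811)/(0.010221 - (-0.073334))
       = 1.318561
Iteration 5:
  f(1.328283) = 0.010221
  f(1.318561) = -0.000564
  x_6 = 1.318561 - (-0.000564)×(1.318561 - 1.328283)/(-0.000564 - 0.010221)
       = 1.319070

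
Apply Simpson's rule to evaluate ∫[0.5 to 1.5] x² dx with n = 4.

f(x) = x²
a = 0.5, b = 1.5, n = 4
h = (b - a)/n = 0.250000

Simpson's rule: (h/3)[f(x₀) + 4f(x₁) + 2f(x₂) + ... + f(xₙ)]

x_0 = 0.5000, f(x_0) = 0.250000, coefficient = 1
x_1 = 0.7500, f(x_1) = 0.562500, coefficient = 4
x_2 = 1.0000, f(x_2) = 1.000000, coefficient = 2
x_3 = 1.2500, f(x_3) = 1.562500, coefficient = 4
x_4 = 1.5000, f(x_4) = 2.250000, coefficient = 1

I ≈ (0.250000/3) × 13.000000 = 1.083333
Exact value: 1.083333
Error: 0.000000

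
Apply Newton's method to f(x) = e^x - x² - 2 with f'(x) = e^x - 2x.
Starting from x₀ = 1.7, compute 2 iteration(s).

f(x) = e^x - x² - 2
f'(x) = e^x - 2x
x₀ = 1.7

Newton-Raphson formula: x_{n+1} = x_n - f(x_n)/f'(x_n)

Iteration 1:
  f(1.700000) = 0.583947
  f'(1.700000) = 2.073947
  x_1 = 1.700000 - 0.583947/2.073947 = 1.418437
Iteration 2:
  f(1.418437) = 0.118695
  f'(1.418437) = 1.293785
  x_2 = 1.418437 - 0.118695/1.293785 = 1.326694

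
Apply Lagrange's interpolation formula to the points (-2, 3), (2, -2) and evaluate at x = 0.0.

Lagrange interpolation formula:
P(x) = Σ yᵢ × Lᵢ(x)
where Lᵢ(x) = Π_{j≠i} (x - xⱼ)/(xᵢ - xⱼ)

L_0(0.0) = (0.0 - 2)/(-2 - 2) = 0.500000
L_1(0.0) = (0.0 - (-2))/(2 - (-2)) = 0.500000

P(0.0) = 3×L_0(0.0) + (-2)×L_1(0.0)
P(0.0) = 0.500000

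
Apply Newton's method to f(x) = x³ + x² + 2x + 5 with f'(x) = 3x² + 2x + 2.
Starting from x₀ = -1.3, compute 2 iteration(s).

f(x) = x³ + x² + 2x + 5
f'(x) = 3x² + 2x + 2
x₀ = -1.3

Newton-Raphson formula: x_{n+1} = x_n - f(x_n)/f'(x_n)

Iteration 1:
  f(-1.300000) = 1.893000
  f'(-1.300000) = 4.470000
  x_1 = -1.300000 - 1.893000/4.470000 = -1.723490
Iteration 2:
  f(-1.723490) = -0.596047
  f'(-1.723490) = 7.464273
  x_2 = -1.723490 - (-0.596047)/7.464273 = -1.643637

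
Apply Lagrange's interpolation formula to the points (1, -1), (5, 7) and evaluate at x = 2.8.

Lagrange interpolation formula:
P(x) = Σ yᵢ × Lᵢ(x)
where Lᵢ(x) = Π_{j≠i} (x - xⱼ)/(xᵢ - xⱼ)

L_0(2.8) = (2.8 - 5)/(1 - 5) = 0.550000
L_1(2.8) = (2.8 - 1)/(5 - 1) = 0.450000

P(2.8) = (-1)×L_0(2.8) + 7×L_1(2.8)
P(2.8) = 2.600000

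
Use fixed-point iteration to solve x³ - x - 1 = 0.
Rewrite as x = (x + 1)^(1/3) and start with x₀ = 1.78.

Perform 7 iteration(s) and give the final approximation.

Equation: x³ - x - 1 = 0
Fixed-point form: x = (x + 1)^(1/3)
x₀ = 1.78

x_1 = g(1.780000) = 1.406096
x_2 = g(1.406096) = 1.339998
x_3 = g(1.339998) = 1.327614
x_4 = g(1.327614) = 1.325268
x_5 = g(1.325268) = 1.324822
x_6 = g(1.324822) = 1.324738
x_7 = g(1.324738) = 1.324722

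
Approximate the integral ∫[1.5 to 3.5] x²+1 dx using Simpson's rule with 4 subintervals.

f(x) = x²+1
a = 1.5, b = 3.5, n = 4
h = (b - a)/n = 0.500000

Simpson's rule: (h/3)[f(x₀) + 4f(x₁) + 2f(x₂) + ... + f(xₙ)]

x_0 = 1.5000, f(x_0) = 3.250000, coefficient = 1
x_1 = 2.0000, f(x_1) = 5.000000, coefficient = 4
x_2 = 2.5000, f(x_2) = 7.250000, coefficient = 2
x_3 = 3.0000, f(x_3) = 10.000000, coefficient = 4
x_4 = 3.5000, f(x_4) = 13.250000, coefficient = 1

I ≈ (0.500000/3) × 91.000000 = 15.166667
Exact value: 15.166667
Error: 0.000000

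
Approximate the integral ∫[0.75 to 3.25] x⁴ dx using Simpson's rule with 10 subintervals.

f(x) = x⁴
a = 0.75, b = 3.25, n = 10
h = (b - a)/n = 0.250000

Simpson's rule: (h/3)[f(x₀) + 4f(x₁) + 2f(x₂) + ... + f(xₙ)]

x_0 = 0.7500, f(x_0) = 0.316406, coefficient = 1
x_1 = 1.0000, f(x_1) = 1.000000, coefficient = 4
x_2 = 1.2500, f(x_2) = 2.441406, coefficient = 2
x_3 = 1.5000, f(x_3) = 5.062500, coefficient = 4
x_4 = 1.7500, f(x_4) = 9.378906, coefficient = 2
x_5 = 2.0000, f(x_5) = 16.000000, coefficient = 4
x_6 = 2.2500, f(x_6) = 25.628906, coefficient = 2
x_7 = 2.5000, f(x_7) = 39.062500, coefficient = 4
x_8 = 2.7500, f(x_8) = 57.191406, coefficient = 2
x_9 = 3.0000, f(x_9) = 81.000000, coefficient = 4
x_10 = 3.2500, f(x_10) = 111.566406, coefficient = 1

I ≈ (0.250000/3) × 869.664062 = 72.472005
Exact value: 72.470703
Error: 0.001302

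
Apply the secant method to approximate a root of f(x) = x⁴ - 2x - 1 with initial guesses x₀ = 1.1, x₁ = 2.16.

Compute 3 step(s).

f(x) = x⁴ - 2x - 1
x₀ = 1.1, x₁ = 2.16

Secant formula: x_{n+1} = x_n - f(x_n)(x_n - x_{n-1})/(f(x_n) - f(x_{n-1}))

Iteration 1:
  f(1.100000) = -1.735900
  f(2.160000) = 16.447823
  x_2 = 2.160000 - 16.447823×(2.160000 - 1.100000)/(16.447823 - (-1.735900))
       = 1.201192
Iteration 2:
  f(2.160000) = 16.447823
  f(1.201192) = -1.320531
  x_3 = 1.201192 - (-1.320531)×(1.201192 - 2.160000)/(-1.320531 - 16.447823)
       = 1.272450
Iteration 3:
  f(1.201192) = -1.320531
  f(1.272450) = -0.923320
  x_4 = 1.272450 - (-0.923320)×(1.272450 - 1.201192)/(-0.923320 - (-1.320531))
       = 1.438090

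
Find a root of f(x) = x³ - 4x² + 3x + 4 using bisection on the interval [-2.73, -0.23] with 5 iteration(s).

f(x) = x³ - 4x² + 3x + 4
Initial interval: [-2.73, -0.23]

Iteration 1:
  c_1 = (-2.730000 + (-0.230000))/2 = -1.480000
  f(c_1) = f(-1.480000) = -12.443392
  f(a) × f(c) ≥ 0, new interval: [-1.480000, -0.230000]
Iteration 2:
  c_2 = (-1.480000 + (-0.230000))/2 = -0.855000
  f(c_2) = f(-0.855000) = -2.114126
  f(a) × f(c) ≥ 0, new interval: [-0.855000, -0.230000]
Iteration 3:
  c_3 = (-0.855000 + (-0.230000))/2 = -0.542500
  f(c_3) = f(-0.542500) = 1.035614
  f(a) × f(c) < 0, new interval: [-0.855000, -0.542500]
Iteration 4:
  c_4 = (-0.855000 + (-0.542500))/2 = -0.698750
  f(c_4) = f(-0.698750) = -0.390422
  f(a) × f(c) ≥ 0, new interval: [-0.698750, -0.542500]
Iteration 5:
  c_5 = (-0.698750 + (-0.542500))/2 = -0.620625
  f(c_5) = f(-0.620625) = 0.358374
  f(a) × f(c) < 0, new interval: [-0.698750, -0.620625]

After 5 iteration(s), the approximation is c_5 = -0.620625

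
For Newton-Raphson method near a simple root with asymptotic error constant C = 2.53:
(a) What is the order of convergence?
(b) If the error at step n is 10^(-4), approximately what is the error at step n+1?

(a) Newton-Raphson has quadratic (order 2) convergence near simple roots.
    This means |e_{n+1}| ≈ C|e_n|².

(b) With |e_n| = 10^(-4) and C = 2.53:
    |e_{n+1}| ≈ 2.53 × (10^(-4))² = 2.53 × 10^(-8)

(a) 2 (quadratic); (b) |e_{n+1}| ≈ 2.530e-08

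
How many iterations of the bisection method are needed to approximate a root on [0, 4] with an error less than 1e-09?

We need (b-a)/2^n ≤ 1e-09
(4 - 0)/2^n ≤ 1e-09
4/2^n ≤ 1e-09
2^n ≥ 4000000000
n ≥ log₂(4000000000) = 31.90
n ≥ 32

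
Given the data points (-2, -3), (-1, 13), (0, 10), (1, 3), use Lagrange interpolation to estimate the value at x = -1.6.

Lagrange interpolation formula:
P(x) = Σ yᵢ × Lᵢ(x)
where Lᵢ(x) = Π_{j≠i} (x - xⱼ)/(xᵢ - xⱼ)

L_0(-1.6) = (-1.6 - (-1))/(-2 - (-1)) × (-1.6 - 0)/(-2 - 0) × (-1.6 - 1)/(-2 - 1) = 0.416000
L_1(-1.6) = (-1.6 - (-2))/(-1 - (-2)) × (-1.6 - 0)/(-1 - 0) × (-1.6 - 1)/(-1 - 1) = 0.832000
L_2(-1.6) = (-1.6 - (-2))/(0 - (-2)) × (-1.6 - (-1))/(0 - (-1)) × (-1.6 - 1)/(0 - 1) = -0.312000
L_3(-1.6) = (-1.6 - (-2))/(1 - (-2)) × (-1.6 - (-1))/(1 - (-1)) × (-1.6 - 0)/(1 - 0) = 0.064000

P(-1.6) = (-3)×L_0(-1.6) + 13×L_1(-1.6) + 10×L_2(-1.6) + 3×L_3(-1.6)
P(-1.6) = 6.640000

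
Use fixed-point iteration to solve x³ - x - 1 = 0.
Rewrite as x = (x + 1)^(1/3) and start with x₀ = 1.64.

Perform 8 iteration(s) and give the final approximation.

Equation: x³ - x - 1 = 0
Fixed-point form: x = (x + 1)^(1/3)
x₀ = 1.64

x_1 = g(1.640000) = 1.382085
x_2 = g(1.382085) = 1.335526
x_3 = g(1.335526) = 1.326768
x_4 = g(1.326768) = 1.325107
x_5 = g(1.325107) = 1.324792
x_6 = g(1.324792) = 1.324732
x_7 = g(1.324732) = 1.324721
x_8 = g(1.324721) = 1.324718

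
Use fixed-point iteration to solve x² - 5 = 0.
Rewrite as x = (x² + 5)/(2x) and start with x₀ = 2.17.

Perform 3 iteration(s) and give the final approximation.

Equation: x² - 5 = 0
Fixed-point form: x = (x² + 5)/(2x)
x₀ = 2.17

x_1 = g(2.170000) = 2.237074
x_2 = g(2.237074) = 2.236068
x_3 = g(2.236068) = 2.236068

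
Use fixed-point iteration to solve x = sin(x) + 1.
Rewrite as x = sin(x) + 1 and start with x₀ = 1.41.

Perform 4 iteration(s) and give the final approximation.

Equation: x = sin(x) + 1
Fixed-point form: x = sin(x) + 1
x₀ = 1.41

x_1 = g(1.410000) = 1.987100
x_2 = g(1.987100) = 1.914590
x_3 = g(1.914590) = 1.941483
x_4 = g(1.941483) = 1.932079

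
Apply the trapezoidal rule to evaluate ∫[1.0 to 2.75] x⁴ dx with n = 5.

f(x) = x⁴
a = 1.0, b = 2.75, n = 5
h = (b - a)/n = 0.350000

Trapezoidal rule: (h/2)[f(x₀) + 2f(x₁) + 2f(x₂) + ... + f(xₙ)]

x_0 = 1.0000, f(x_0) = 1.000000, coefficient = 1
x_1 = 1.3500, f(x_1) = 3.321506, coefficient = 2
x_2 = 1.7000, f(x_2) = 8.352100, coefficient = 2
x_3 = 2.0500, f(x_3) = 17.661006, coefficient = 2
x_4 = 2.4000, f(x_4) = 33.177600, coefficient = 2
x_5 = 2.7500, f(x_5) = 57.191406, coefficient = 1

I ≈ (0.350000/2) × 183.215831 = 32.062770
Exact value: 31.255273
Error: 0.807497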